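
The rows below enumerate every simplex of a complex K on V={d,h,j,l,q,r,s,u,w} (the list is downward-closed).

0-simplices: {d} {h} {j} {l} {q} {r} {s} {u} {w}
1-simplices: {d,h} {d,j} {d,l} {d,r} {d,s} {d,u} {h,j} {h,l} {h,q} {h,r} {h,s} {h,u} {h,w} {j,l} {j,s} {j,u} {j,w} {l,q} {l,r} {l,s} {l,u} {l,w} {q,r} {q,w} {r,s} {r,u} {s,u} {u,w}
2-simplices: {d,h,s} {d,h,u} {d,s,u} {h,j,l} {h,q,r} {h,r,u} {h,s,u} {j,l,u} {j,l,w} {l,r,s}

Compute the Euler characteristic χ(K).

n_0=9 n_1=28 n_2=10
χ=+9−28+10=-9

χ(K)=-9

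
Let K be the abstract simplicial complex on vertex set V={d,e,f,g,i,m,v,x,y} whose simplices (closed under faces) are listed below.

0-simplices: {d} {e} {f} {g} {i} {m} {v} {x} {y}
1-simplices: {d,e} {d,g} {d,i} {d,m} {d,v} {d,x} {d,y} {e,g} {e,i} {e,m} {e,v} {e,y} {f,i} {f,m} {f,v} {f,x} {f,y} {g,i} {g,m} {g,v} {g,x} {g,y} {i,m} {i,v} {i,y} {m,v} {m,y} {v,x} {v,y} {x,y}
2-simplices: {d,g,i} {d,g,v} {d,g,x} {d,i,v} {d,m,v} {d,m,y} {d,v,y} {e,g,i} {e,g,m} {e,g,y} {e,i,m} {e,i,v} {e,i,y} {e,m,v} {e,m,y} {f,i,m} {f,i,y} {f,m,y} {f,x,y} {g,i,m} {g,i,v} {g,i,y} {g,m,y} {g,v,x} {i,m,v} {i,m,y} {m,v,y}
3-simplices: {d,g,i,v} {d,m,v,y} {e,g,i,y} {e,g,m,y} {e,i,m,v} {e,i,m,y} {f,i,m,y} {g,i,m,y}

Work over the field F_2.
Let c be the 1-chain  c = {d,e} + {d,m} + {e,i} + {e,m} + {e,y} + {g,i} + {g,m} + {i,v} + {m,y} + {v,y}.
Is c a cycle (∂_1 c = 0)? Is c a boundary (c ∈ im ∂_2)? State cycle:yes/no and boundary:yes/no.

cycle:no boundary:no

n_0=9 n_1=30 n_2=27 n_3=8  [Z2]
∂1: piv[de,dg,di,dm,dv,dx,dy,fi] rk=8  ker:eg,ei,em,ev,ey,fm,fv,fx,fy,gi,gm,gv,gx,gy,im,iv,iy,mv,my,vx,vy,xy
∂2: piv[dgi,dgv,dgx,div,dmv,dmy,dvy,egi,egm,egy,eim,eiv,eiy,emv,emy,fim,fiy,fxy,gvx] rk=19  ker:fmy,gim,giv,giy,gmy,imv,imy,mvy
∂3: piv[dgiv,dmvy,egiy,egmy,eimv,eimy,fimy,gimy] rk=8
∂1c = {i} + {y}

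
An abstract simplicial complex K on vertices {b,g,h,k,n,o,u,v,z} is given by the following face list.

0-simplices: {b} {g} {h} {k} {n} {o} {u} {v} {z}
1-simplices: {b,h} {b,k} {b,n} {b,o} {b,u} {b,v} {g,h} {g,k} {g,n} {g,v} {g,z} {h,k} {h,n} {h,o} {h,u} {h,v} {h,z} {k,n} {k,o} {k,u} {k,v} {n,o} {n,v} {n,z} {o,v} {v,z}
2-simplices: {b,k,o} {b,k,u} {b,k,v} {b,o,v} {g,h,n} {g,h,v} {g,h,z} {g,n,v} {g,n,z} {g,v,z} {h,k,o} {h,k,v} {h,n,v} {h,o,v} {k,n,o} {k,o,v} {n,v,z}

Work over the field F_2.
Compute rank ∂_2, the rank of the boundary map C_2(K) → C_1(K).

n_0=9 n_1=26 n_2=17  [Z2]
∂1: piv[bh,bk,bn,bo,bu,bv,gh,gz] rk=8  ker:gk,gn,gv,hk,hn,ho,hu,hv,hz,kn,ko,ku,kv,no,nv,nz,ov,vz
∂2: piv[bko,bku,bkv,bov,ghn,ghv,ghz,gnv,gnz,gvz,hko,hkv,kno] rk=13  ker:hnv,hov,kov,nvz
rk∂_2=13

rank∂_2=13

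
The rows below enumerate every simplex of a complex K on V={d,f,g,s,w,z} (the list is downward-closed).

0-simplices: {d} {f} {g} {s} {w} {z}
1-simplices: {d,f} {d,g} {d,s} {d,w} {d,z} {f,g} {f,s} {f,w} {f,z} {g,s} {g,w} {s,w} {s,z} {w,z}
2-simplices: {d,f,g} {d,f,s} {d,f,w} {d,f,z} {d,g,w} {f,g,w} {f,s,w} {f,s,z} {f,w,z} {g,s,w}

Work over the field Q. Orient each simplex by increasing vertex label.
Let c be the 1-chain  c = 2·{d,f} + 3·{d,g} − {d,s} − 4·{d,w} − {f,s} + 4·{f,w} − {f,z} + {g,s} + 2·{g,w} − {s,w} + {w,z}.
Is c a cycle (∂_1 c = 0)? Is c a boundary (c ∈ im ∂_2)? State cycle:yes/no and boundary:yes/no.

cycle:yes boundary:yes

n_0=6 n_1=14 n_2=10  [Q]
∂1: piv[df,dg,ds,dw,dz] rk=5  ker:fg,fs,fw,fz,gs,gw,sw,sz,wz
∂2: piv[dfg,dfs,dfw,dfz,dgw,fsw,fsz,fwz,gsw] rk=9  ker:fgw
∂1c = 0
c vs im∂2: reduces to 0 ⇒ boundary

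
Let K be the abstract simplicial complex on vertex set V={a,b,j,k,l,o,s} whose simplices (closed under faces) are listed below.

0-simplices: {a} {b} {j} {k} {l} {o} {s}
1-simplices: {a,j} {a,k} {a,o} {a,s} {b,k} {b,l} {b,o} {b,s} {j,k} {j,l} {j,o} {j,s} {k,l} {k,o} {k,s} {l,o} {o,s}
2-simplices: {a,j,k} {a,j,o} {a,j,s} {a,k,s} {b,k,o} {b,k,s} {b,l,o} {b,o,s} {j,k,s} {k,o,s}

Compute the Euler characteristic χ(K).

n_0=7 n_1=17 n_2=10
χ=+7−17+10=0

χ(K)=0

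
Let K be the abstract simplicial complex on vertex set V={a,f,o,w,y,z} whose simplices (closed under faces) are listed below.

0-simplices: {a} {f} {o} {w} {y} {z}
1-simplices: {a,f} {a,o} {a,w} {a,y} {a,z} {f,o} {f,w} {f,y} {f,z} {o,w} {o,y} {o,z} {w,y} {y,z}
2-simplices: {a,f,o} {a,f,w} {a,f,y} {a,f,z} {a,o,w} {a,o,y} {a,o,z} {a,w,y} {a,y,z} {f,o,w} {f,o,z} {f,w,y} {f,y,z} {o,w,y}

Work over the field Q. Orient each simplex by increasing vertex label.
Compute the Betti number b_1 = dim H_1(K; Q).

n_0=6 n_1=14 n_2=14  [Q]
∂1: piv[af,ao,aw,ay,az] rk=5  ker:fo,fw,fy,fz,ow,oy,oz,wy,yz
∂2: piv[afo,afw,afy,afz,aow,aoy,aoz,awy,ayz] rk=9  ker:fow,foz,fwy,fyz,owy
b_1=(14−5)−9=0

b_1=0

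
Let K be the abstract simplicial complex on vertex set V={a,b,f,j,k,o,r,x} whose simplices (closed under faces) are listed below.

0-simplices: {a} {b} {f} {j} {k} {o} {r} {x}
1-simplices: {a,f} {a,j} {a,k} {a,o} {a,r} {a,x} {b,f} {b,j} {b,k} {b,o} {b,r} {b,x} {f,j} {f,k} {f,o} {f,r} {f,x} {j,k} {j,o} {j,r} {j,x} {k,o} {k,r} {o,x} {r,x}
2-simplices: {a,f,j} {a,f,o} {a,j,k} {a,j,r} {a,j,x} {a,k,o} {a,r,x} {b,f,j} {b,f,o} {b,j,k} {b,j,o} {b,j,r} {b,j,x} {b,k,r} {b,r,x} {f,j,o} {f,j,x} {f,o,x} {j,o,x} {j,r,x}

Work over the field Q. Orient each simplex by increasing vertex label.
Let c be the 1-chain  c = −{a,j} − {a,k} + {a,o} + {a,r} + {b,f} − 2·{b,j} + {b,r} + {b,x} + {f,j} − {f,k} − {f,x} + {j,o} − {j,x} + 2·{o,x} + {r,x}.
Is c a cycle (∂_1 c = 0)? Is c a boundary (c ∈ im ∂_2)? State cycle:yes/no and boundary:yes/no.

cycle:no boundary:no

n_0=8 n_1=25 n_2=20  [Q]
∂1: piv[af,aj,ak,ao,ar,ax,bf] rk=7  ker:bj,bk,bo,br,bx,fj,fk,fo,fr,fx,jk,jo,jr,jx,ko,kr,ox,rx
∂2: piv[afj,afo,ajk,ajr,ajx,ako,arx,bfj,bfo,bjk,bjo,bjr,bjx,bkr,fjx,fox] rk=16  ker:brx,fjo,jox,jrx
∂1c = −{b} + 2·{f} − 2·{j} − 2·{k} + {r} + 2·{x}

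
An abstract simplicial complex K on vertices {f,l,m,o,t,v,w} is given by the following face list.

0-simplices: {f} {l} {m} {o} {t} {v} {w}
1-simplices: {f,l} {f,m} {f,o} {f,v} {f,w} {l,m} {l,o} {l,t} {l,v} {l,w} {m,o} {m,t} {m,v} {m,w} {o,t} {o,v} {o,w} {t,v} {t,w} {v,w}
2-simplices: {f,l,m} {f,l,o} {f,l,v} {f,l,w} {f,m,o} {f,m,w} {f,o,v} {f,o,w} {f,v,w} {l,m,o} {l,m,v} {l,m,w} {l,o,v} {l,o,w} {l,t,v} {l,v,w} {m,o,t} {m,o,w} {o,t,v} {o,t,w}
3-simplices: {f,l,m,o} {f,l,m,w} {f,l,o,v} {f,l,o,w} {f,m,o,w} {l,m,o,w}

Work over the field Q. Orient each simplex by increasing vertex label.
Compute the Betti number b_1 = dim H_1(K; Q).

b_1=0

n_0=7 n_1=20 n_2=20 n_3=6  [Q]
∂1: piv[fl,fm,fo,fv,fw,lt] rk=6  ker:lm,lo,lv,lw,mo,mt,mv,mw,ot,ov,ow,tv,tw,vw
∂2: piv[flm,flo,flv,flw,fmo,fmw,fov,fow,fvw,lmv,ltv,mot,otv,otw] rk=14  ker:lmo,lmw,lov,low,lvw,mow
∂3: piv[flmo,flmw,flov,flow,fmow] rk=5  ker:lmow
b_1=(20−6)−14=0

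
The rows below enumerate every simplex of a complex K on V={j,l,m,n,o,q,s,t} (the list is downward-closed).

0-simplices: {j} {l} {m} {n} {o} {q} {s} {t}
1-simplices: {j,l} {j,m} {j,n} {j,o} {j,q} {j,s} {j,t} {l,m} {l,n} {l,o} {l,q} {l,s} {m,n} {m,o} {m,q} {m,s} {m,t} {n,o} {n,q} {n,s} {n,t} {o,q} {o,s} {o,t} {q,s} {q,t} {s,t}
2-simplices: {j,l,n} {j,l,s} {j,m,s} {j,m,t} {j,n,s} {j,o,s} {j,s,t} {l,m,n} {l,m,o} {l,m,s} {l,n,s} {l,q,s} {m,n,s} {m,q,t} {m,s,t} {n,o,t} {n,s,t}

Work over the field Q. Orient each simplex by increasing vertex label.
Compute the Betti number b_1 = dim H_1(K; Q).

b_1=6

n_0=8 n_1=27 n_2=17  [Q]
∂1: piv[jl,jm,jn,jo,jq,js,jt] rk=7  ker:lm,ln,lo,lq,ls,mn,mo,mq,ms,mt,no,nq,ns,nt,oq,os,ot,qs,qt,st
∂2: piv[jln,jls,jms,jmt,jns,jos,jst,lmn,lmo,lms,lqs,mqt,not,nst] rk=14  ker:lns,mns,mst
b_1=(27−7)−14=6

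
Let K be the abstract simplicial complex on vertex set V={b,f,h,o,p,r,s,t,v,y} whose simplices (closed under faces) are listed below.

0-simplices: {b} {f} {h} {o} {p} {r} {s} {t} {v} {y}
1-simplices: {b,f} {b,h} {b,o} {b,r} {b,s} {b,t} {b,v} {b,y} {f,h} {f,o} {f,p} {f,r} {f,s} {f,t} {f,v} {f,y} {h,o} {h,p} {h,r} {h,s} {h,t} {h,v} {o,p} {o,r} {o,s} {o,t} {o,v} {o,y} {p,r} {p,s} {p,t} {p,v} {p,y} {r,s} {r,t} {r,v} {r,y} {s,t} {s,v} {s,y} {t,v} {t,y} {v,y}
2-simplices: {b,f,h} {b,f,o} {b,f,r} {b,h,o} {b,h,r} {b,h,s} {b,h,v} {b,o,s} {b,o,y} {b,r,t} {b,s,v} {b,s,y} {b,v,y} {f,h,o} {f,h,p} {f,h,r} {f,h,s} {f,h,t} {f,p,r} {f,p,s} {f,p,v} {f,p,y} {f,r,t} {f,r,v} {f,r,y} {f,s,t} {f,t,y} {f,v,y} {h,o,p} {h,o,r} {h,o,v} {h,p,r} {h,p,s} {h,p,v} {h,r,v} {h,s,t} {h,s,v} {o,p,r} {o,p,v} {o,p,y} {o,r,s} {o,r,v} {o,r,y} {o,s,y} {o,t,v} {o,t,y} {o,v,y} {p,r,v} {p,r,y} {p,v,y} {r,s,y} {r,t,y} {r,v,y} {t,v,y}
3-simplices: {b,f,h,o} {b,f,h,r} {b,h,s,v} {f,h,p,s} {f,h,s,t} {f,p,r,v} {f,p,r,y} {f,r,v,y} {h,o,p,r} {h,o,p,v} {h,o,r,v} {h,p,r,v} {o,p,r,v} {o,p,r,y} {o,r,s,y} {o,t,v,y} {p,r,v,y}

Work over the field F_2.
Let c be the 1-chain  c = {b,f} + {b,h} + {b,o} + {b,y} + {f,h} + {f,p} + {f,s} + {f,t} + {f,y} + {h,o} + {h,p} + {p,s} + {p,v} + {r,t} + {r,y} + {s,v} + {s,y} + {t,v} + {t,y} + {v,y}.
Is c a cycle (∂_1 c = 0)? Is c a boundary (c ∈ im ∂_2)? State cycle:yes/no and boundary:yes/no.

cycle:yes boundary:yes

n_0=10 n_1=43 n_2=54 n_3=17  [Z2]
∂1: piv[bf,bh,bo,br,bs,bt,bv,by,fp] rk=9  ker:fh,fo,fr,fs,ft,fv,fy,ho,hp,hr,hs,ht,hv,op,or,os,ot,ov,oy,pr,ps,pt,pv,py,rs,rt,rv,ry,st,sv,sy,tv,ty,vy
∂2: piv[bfh,bfo,bfr,bho,bhr,bhs,bhv,bos,boy,brt,bsv,bsy,bvy,fhp,fhs,fht,fpr,fps,fpv,fpy,frt,frv,fry,fst,fty,fvy,hop,hor,hov,hpv,ors,otv,oty] rk=33  ker:fho,fhr,hpr,hps,hrv,hst,hsv,opr,opv,opy,orv,ory,osy,ovy,prv,pry,pvy,rsy,rty,rvy,tvy
∂3: piv[bfho,bfhr,bhsv,fhps,fhst,fprv,fpry,frvy,hopr,hopv,horv,hprv,opry,orsy,otvy,prvy] rk=16  ker:oprv
∂1c = 0
c vs im∂2: reduces to 0 ⇒ boundary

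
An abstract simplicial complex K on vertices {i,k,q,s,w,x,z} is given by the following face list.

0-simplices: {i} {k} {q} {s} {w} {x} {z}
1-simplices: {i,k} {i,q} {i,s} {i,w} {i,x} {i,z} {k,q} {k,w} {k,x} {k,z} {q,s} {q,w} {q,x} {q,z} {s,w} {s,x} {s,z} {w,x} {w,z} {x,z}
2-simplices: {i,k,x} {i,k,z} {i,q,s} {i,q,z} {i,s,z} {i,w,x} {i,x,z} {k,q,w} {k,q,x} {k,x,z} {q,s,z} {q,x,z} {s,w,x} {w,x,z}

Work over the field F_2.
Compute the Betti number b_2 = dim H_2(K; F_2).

n_0=7 n_1=20 n_2=14  [Z2]
∂1: piv[ik,iq,is,iw,ix,iz] rk=6  ker:kq,kw,kx,kz,qs,qw,qx,qz,sw,sx,sz,wx,wz,xz
∂2: piv[ikx,ikz,iqs,iqz,isz,iwx,ixz,kqw,kqx,qxz,swx,wxz] rk=12  ker:kxz,qsz
b_2=(14−12)−0=2

b_2=2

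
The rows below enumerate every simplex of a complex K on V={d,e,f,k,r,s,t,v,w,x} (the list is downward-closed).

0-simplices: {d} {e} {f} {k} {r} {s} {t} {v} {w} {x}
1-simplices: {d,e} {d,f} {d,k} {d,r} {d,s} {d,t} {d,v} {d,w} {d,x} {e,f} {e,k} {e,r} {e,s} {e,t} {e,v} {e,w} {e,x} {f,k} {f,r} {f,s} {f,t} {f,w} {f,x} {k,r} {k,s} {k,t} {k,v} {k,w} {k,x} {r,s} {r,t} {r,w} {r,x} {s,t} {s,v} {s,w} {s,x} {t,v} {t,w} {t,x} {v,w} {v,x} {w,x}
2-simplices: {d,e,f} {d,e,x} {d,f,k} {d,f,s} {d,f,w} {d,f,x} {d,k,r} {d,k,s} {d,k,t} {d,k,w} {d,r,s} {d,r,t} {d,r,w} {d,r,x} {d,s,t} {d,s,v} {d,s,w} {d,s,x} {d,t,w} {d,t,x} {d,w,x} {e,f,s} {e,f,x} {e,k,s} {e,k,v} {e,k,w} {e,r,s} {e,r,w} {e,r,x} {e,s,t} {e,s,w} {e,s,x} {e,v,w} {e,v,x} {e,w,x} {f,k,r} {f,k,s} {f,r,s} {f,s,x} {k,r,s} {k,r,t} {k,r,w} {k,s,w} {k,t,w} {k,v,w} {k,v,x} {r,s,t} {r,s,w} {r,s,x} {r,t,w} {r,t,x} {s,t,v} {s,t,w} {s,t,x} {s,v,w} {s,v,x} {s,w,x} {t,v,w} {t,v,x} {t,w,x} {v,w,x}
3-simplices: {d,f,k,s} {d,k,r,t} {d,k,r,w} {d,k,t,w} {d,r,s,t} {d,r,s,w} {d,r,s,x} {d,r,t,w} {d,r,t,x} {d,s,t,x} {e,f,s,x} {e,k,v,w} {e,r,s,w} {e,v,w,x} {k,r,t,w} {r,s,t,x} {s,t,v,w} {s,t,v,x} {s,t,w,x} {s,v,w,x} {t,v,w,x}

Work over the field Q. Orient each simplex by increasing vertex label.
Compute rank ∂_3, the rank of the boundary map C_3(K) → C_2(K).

rank∂_3=18

n_0=10 n_1=43 n_2=61 n_3=21  [Q]
∂1: piv[de,df,dk,dr,ds,dt,dv,dw,dx] rk=9  ker:ef,ek,er,es,et,ev,ew,ex,fk,fr,fs,ft,fw,fx,kr,ks,kt,kv,kw,kx,rs,rt,rw,rx,st,sv,sw,sx,tv,tw,tx,vw,vx,wx
∂2: piv[def,dex,dfk,dfs,dfw,dfx,dkr,dks,dkt,dkw,drs,drt,drw,drx,dst,dsv,dsw,dsx,dtw,dtx,dwx,efs,eks,ekv,ekw,ers,est,evw,evx,fkr,kvx,stv,svw] rk=33  ker:efx,erw,erx,esw,esx,ewx,fks,frs,fsx,krs,krt,krw,ksw,ktw,kvw,rst,rsw,rsx,rtw,rtx,stw,stx,svx,swx,tvw,tvx,twx,vwx
∂3: piv[dfks,dkrt,dkrw,dktw,drst,drsw,drsx,drtw,drtx,dstx,efsx,ekvw,ersw,evwx,stvw,stvx,stwx,svwx] rk=18  ker:krtw,rstx,tvwx
rk∂_3=18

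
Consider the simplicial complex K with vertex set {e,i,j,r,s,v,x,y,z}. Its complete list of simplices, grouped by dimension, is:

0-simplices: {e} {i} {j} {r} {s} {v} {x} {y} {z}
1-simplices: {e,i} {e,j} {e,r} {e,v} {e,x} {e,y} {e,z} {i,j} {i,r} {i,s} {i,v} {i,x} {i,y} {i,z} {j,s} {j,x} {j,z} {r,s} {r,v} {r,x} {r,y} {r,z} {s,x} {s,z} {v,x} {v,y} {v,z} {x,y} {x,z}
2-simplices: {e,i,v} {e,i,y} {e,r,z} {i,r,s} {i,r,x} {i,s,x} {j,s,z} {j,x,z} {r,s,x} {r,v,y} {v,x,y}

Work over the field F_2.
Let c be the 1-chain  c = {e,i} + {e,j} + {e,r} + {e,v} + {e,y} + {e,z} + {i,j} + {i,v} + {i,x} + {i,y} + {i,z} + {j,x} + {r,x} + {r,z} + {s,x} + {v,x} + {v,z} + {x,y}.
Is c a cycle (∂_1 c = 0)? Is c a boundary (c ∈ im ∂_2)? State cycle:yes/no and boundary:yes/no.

n_0=9 n_1=29 n_2=11  [Z2]
∂1: piv[ei,ej,er,ev,ex,ey,ez,is] rk=8  ker:ij,ir,iv,ix,iy,iz,js,jx,jz,rs,rv,rx,ry,rz,sx,sz,vx,vy,vz,xy,xz
∂2: piv[eiv,eiy,erz,irs,irx,isx,jsz,jxz,rvy,vxy] rk=10  ker:rsx
∂1c = {j} + {r} + {s} + {y}

cycle:no boundary:no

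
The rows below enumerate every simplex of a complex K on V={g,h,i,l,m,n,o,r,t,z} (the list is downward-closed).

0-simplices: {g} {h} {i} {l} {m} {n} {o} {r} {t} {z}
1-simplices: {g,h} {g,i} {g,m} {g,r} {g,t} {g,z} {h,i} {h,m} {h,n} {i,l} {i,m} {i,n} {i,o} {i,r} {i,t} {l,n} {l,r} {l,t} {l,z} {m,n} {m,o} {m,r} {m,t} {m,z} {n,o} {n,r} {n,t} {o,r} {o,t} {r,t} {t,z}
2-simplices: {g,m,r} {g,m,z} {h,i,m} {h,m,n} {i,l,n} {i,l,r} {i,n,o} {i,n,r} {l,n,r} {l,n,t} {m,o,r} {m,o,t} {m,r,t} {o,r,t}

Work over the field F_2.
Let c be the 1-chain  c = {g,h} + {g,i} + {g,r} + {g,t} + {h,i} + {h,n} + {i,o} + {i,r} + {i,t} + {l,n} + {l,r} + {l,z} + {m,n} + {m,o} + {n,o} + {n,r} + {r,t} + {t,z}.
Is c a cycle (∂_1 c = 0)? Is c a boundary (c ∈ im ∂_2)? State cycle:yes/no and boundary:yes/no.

n_0=10 n_1=31 n_2=14  [Z2]
∂1: piv[gh,gi,gm,gr,gt,gz,hn,il,io] rk=9  ker:hi,hm,im,in,ir,it,ln,lr,lt,lz,mn,mo,mr,mt,mz,no,nr,nt,or,ot,rt,tz
∂2: piv[gmr,gmz,him,hmn,iln,ilr,ino,inr,lnt,mor,mot,mrt] rk=12  ker:lnr,ort
∂1c = {h} + {i} + {l} + {n} + {o} + {r}

cycle:no boundary:no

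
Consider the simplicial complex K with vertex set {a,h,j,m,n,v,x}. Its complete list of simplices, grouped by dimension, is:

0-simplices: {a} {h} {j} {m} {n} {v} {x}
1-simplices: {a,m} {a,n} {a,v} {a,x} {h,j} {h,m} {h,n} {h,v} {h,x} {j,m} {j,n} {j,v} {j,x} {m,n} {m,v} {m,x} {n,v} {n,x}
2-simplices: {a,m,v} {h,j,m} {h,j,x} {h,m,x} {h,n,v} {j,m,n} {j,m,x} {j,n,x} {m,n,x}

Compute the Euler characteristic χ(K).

χ(K)=-2

n_0=7 n_1=18 n_2=9
χ=+7−18+9=-2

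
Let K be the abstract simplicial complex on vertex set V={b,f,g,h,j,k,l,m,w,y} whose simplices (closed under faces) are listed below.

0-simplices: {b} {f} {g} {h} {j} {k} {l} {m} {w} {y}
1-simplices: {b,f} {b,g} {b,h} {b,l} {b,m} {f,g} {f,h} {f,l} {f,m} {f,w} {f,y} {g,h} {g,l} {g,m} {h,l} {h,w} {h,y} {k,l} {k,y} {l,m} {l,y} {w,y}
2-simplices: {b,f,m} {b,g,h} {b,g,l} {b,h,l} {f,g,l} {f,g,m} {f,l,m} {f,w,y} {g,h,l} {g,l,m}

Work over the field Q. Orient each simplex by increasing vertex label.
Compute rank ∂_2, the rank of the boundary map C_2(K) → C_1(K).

rank∂_2=8

n_0=10 n_1=22 n_2=10  [Q]
∂1: piv[bf,bg,bh,bl,bm,fw,fy,kl] rk=8  ker:fg,fh,fl,fm,gh,gl,gm,hl,hw,hy,ky,lm,ly,wy
∂2: piv[bfm,bgh,bgl,bhl,fgl,fgm,flm,fwy] rk=8  ker:ghl,glm
rk∂_2=8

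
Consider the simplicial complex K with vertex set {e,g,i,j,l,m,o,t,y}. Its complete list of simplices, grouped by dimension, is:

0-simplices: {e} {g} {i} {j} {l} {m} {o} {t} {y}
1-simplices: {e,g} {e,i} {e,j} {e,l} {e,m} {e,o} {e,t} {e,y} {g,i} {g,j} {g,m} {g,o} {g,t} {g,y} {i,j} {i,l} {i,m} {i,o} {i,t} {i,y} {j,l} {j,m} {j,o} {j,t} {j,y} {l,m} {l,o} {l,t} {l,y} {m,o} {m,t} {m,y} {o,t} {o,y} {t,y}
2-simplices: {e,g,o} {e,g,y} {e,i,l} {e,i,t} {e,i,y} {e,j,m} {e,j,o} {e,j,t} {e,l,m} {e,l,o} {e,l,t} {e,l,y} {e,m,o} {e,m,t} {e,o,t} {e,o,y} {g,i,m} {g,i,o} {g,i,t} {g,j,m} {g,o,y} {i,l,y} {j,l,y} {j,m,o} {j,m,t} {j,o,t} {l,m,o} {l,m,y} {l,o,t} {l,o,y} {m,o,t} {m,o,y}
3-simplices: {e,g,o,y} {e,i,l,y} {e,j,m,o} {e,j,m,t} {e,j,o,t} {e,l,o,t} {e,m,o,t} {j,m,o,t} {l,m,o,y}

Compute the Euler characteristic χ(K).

n_0=9 n_1=35 n_2=32 n_3=9
χ=+9−35+32−9=-3

χ(K)=-3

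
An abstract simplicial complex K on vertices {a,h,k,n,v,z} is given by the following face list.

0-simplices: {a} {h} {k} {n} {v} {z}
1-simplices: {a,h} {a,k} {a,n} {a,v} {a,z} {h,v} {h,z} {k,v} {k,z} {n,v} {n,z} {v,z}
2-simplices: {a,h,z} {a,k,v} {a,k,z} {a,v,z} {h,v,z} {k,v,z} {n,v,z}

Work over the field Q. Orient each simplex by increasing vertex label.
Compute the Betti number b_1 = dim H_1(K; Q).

n_0=6 n_1=12 n_2=7  [Q]
∂1: piv[ah,ak,an,av,az] rk=5  ker:hv,hz,kv,kz,nv,nz,vz
∂2: piv[ahz,akv,akz,avz,hvz,nvz] rk=6  ker:kvz
b_1=(12−5)−6=1

b_1=1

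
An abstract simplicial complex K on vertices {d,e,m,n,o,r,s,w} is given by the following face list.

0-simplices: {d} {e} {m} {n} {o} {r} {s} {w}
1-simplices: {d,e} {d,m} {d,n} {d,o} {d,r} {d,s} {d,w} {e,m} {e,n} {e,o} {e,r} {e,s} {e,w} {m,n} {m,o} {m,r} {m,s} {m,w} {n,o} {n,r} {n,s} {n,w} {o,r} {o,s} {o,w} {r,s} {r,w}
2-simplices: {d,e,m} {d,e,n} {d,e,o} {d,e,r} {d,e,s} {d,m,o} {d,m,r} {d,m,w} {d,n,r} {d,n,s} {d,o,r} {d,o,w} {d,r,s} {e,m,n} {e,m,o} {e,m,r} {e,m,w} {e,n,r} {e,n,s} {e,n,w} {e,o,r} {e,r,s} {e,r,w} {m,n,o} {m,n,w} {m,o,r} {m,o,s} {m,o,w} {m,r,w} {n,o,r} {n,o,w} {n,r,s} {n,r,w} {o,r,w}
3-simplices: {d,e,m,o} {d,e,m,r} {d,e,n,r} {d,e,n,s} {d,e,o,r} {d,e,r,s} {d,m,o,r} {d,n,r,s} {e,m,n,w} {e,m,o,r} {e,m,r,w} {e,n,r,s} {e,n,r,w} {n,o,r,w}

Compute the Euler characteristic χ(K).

χ(K)=1

n_0=8 n_1=27 n_2=34 n_3=14
χ=+8−27+34−14=1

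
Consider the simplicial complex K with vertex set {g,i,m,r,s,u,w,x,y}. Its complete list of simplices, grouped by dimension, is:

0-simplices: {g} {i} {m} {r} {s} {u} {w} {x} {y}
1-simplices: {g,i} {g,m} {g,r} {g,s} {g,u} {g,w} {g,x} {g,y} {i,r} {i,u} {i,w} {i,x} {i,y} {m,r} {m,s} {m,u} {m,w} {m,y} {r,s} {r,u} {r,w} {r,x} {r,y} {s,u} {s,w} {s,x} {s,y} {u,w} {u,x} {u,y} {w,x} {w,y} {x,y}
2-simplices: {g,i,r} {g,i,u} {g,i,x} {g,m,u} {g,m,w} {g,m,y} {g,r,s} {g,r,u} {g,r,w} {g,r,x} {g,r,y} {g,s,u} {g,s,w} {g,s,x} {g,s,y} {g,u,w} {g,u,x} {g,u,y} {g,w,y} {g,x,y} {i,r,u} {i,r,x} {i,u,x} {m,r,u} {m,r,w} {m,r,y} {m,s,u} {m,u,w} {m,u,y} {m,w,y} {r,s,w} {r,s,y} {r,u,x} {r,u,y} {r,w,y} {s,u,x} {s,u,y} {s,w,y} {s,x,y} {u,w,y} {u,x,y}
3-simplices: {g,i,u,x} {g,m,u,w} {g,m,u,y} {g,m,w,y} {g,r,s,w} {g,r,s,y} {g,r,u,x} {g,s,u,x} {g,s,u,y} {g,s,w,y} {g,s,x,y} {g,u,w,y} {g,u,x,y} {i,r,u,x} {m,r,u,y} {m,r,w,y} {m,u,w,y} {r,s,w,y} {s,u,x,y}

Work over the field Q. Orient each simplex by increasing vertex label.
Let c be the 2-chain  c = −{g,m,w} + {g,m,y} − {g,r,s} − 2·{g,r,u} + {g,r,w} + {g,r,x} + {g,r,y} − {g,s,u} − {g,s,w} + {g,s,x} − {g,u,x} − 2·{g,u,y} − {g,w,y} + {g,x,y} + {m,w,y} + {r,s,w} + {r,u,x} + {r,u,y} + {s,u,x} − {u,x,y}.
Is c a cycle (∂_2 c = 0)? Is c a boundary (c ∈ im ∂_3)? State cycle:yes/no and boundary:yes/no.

n_0=9 n_1=33 n_2=41 n_3=19  [Q]
∂1: piv[gi,gm,gr,gs,gu,gw,gx,gy] rk=8  ker:ir,iu,iw,ix,iy,mr,ms,mu,mw,my,rs,ru,rw,rx,ry,su,sw,sx,sy,uw,ux,uy,wx,wy,xy
∂2: piv[gir,giu,gix,gmu,gmw,gmy,grs,gru,grw,grx,gry,gsu,gsw,gsx,gsy,guw,gux,guy,gwy,gxy,mru,msu] rk=22  ker:iru,irx,iux,mrw,mry,muw,muy,mwy,rsw,rsy,rux,ruy,rwy,sux,suy,swy,sxy,uwy,uxy
∂3: piv[giux,gmuw,gmuy,gmwy,grsw,grsy,grux,gsux,gsuy,gswy,gsxy,guwy,guxy,irux,mruy,mrwy,rswy] rk=17  ker:muwy,suxy
∂2c = 0
c vs im∂3: residual ≠ 0 ⇒ not boundary

cycle:yes boundary:no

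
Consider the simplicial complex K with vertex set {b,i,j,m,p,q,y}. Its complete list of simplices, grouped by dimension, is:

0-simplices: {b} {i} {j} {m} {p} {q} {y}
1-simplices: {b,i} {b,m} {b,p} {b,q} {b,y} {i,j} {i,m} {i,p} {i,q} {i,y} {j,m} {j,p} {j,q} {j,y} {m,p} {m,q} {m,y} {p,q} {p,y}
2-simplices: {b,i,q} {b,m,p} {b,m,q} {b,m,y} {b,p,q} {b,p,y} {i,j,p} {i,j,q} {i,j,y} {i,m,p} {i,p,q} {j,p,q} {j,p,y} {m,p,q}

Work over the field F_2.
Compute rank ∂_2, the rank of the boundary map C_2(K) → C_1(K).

rank∂_2=12

n_0=7 n_1=19 n_2=14  [Z2]
∂1: piv[bi,bm,bp,bq,by,ij] rk=6  ker:im,ip,iq,iy,jm,jp,jq,jy,mp,mq,my,pq,py
∂2: piv[biq,bmp,bmq,bmy,bpq,bpy,ijp,ijq,ijy,imp,ipq,jpy] rk=12  ker:jpq,mpq
rk∂_2=12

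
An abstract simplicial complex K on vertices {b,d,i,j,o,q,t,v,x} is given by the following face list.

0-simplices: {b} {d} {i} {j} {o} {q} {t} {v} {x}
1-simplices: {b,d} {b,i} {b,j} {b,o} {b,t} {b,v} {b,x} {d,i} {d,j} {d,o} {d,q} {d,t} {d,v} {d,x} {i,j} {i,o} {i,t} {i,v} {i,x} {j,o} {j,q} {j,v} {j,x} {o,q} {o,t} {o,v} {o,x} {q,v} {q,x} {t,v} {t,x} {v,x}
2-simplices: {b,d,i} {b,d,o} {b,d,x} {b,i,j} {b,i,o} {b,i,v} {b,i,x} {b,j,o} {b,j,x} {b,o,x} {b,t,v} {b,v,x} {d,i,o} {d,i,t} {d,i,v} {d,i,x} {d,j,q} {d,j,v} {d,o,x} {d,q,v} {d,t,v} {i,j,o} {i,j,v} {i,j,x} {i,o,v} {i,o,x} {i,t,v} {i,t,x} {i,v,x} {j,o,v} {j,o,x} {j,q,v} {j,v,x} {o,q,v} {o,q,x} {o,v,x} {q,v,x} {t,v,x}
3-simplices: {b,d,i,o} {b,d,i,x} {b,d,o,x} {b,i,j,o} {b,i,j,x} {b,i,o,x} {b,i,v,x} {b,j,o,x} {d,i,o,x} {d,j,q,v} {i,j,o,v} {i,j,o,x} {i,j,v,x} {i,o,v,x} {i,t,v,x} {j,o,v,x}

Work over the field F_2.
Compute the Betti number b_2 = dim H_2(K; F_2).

n_0=9 n_1=32 n_2=38 n_3=16  [Z2]
∂1: piv[bd,bi,bj,bo,bt,bv,bx,dq] rk=8  ker:di,dj,do,dt,dv,dx,ij,io,it,iv,ix,jo,jq,jv,jx,oq,ot,ov,ox,qv,qx,tv,tx,vx
∂2: piv[bdi,bdo,bdx,bij,bio,biv,bix,bjo,bjx,box,btv,bvx,dit,div,djq,djv,dqv,dtv,ijv,iov,itx,oqv,oqx] rk=23  ker:dio,dix,dox,ijo,ijx,iox,itv,ivx,jov,jox,jqv,jvx,ovx,qvx,tvx
∂3: piv[bdio,bdix,bdox,bijo,bijx,biox,bivx,bjox,djqv,ijov,ijvx,iovx,itvx] rk=13  ker:diox,ijox,jovx
b_2=(38−23)−13=2

b_2=2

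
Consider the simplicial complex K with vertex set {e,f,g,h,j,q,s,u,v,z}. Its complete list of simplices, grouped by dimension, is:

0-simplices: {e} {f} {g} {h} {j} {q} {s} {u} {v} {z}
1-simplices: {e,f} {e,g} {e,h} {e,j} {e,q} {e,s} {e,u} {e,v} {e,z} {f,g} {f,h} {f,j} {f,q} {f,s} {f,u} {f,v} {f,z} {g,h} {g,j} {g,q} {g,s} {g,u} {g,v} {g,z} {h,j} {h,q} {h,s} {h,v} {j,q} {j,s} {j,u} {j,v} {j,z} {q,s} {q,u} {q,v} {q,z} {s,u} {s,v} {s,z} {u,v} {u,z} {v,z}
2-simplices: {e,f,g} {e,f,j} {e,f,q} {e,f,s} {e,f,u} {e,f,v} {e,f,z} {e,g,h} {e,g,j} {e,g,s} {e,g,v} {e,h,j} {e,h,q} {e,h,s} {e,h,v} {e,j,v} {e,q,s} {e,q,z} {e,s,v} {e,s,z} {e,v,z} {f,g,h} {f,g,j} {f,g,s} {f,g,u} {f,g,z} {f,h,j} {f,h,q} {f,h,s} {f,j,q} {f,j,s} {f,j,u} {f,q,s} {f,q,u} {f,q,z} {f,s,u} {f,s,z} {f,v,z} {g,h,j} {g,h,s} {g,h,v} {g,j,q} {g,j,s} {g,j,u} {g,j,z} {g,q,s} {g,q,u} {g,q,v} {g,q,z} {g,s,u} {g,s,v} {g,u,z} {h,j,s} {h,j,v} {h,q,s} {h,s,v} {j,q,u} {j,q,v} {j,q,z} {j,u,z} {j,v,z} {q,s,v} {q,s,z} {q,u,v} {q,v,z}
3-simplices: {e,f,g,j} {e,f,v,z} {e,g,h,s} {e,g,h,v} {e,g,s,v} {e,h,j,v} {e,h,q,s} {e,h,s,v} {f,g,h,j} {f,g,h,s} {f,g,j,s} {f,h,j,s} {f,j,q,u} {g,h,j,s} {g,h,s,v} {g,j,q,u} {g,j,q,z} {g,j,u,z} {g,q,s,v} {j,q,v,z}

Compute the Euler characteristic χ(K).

χ(K)=12

n_0=10 n_1=43 n_2=65 n_3=20
χ=+10−43+65−20=12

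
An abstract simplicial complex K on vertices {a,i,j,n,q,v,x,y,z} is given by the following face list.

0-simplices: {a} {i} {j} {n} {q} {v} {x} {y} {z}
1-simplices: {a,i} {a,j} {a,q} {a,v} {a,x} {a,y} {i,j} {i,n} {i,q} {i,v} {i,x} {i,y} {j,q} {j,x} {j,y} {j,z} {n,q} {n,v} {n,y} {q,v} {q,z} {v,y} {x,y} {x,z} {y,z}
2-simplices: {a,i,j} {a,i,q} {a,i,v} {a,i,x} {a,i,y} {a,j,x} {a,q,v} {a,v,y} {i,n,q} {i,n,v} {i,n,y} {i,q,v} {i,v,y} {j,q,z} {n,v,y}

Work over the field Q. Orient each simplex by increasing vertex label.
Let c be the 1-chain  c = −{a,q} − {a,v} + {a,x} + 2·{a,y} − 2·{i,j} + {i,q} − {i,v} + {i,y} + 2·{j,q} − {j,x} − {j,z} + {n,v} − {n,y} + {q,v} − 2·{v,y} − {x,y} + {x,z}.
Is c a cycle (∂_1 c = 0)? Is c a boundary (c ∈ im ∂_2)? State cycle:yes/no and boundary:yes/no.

n_0=9 n_1=25 n_2=15  [Q]
∂1: piv[ai,aj,aq,av,ax,ay,in,jz] rk=8  ker:ij,iq,iv,ix,iy,jq,jx,jy,nq,nv,ny,qv,qz,vy,xy,xz,yz
∂2: piv[aij,aiq,aiv,aix,aiy,ajx,aqv,avy,inq,inv,iny,jqz] rk=12  ker:iqv,ivy,nvy
∂1c = −{a} + {i} − 2·{j} + {q} + 2·{v} − {y}

cycle:no boundary:no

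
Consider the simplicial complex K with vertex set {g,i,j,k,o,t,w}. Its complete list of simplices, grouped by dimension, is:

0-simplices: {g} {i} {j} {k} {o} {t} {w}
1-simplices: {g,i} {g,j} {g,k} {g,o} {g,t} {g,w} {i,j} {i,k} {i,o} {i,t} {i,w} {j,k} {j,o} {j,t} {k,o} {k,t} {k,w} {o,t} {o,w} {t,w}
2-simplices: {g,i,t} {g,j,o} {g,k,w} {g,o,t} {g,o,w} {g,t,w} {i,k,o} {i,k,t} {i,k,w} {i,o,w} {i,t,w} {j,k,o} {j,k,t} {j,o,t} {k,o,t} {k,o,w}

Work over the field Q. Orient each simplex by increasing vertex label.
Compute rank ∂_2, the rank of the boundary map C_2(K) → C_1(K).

n_0=7 n_1=20 n_2=16  [Q]
∂1: piv[gi,gj,gk,go,gt,gw] rk=6  ker:ij,ik,io,it,iw,jk,jo,jt,ko,kt,kw,ot,ow,tw
∂2: piv[git,gjo,gkw,got,gow,gtw,iko,ikt,ikw,iow,itw,jko,jkt] rk=13  ker:jot,kot,kow
rk∂_2=13

rank∂_2=13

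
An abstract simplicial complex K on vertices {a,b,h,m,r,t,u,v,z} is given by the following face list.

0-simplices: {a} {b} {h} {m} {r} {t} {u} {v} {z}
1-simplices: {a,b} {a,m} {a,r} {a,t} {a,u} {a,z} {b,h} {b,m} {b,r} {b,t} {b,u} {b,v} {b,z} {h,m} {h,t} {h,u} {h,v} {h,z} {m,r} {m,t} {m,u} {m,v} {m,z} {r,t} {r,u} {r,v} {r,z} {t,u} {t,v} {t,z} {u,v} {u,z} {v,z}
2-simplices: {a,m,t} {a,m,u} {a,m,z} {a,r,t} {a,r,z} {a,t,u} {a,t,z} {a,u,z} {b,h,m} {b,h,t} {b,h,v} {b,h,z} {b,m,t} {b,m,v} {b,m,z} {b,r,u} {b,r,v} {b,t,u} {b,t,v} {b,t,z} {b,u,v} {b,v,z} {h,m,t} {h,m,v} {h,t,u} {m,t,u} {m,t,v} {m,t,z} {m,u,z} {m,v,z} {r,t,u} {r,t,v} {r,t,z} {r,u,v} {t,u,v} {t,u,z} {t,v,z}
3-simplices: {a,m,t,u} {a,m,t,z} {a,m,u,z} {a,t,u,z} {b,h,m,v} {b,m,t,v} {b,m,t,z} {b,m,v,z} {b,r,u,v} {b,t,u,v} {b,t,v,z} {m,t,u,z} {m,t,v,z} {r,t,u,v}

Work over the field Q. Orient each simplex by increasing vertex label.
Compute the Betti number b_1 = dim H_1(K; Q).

b_1=2

n_0=9 n_1=33 n_2=37 n_3=14  [Q]
∂1: piv[ab,am,ar,at,au,az,bh,bv] rk=8  ker:bm,br,bt,bu,bz,hm,ht,hu,hv,hz,mr,mt,mu,mv,mz,rt,ru,rv,rz,tu,tv,tz,uv,uz,vz
∂2: piv[amt,amu,amz,art,arz,atu,atz,auz,bhm,bht,bhv,bhz,bmt,bmv,bmz,bru,brv,btu,btv,buv,bvz,htu,rtu] rk=23  ker:btz,hmt,hmv,mtu,mtv,mtz,muz,mvz,rtv,rtz,ruv,tuv,tuz,tvz
∂3: piv[amtu,amtz,amuz,atuz,bhmv,bmtv,bmtz,bmvz,bruv,btuv,btvz,rtuv] rk=12  ker:mtuz,mtvz
b_1=(33−8)−23=2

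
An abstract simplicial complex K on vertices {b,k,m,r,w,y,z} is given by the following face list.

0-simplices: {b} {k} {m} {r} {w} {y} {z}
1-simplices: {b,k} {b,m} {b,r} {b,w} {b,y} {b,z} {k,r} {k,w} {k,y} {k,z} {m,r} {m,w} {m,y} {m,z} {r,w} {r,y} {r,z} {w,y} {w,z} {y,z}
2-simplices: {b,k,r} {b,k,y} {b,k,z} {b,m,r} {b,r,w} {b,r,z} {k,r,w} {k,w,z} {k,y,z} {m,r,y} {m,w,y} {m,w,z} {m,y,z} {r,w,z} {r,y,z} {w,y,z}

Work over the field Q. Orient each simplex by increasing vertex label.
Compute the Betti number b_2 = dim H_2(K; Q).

n_0=7 n_1=20 n_2=16  [Q]
∂1: piv[bk,bm,br,bw,by,bz] rk=6  ker:kr,kw,ky,kz,mr,mw,my,mz,rw,ry,rz,wy,wz,yz
∂2: piv[bkr,bky,bkz,bmr,brw,brz,krw,kwz,kyz,mry,mwy,mwz,myz,ryz] rk=14  ker:rwz,wyz
b_2=(16−14)−0=2

b_2=2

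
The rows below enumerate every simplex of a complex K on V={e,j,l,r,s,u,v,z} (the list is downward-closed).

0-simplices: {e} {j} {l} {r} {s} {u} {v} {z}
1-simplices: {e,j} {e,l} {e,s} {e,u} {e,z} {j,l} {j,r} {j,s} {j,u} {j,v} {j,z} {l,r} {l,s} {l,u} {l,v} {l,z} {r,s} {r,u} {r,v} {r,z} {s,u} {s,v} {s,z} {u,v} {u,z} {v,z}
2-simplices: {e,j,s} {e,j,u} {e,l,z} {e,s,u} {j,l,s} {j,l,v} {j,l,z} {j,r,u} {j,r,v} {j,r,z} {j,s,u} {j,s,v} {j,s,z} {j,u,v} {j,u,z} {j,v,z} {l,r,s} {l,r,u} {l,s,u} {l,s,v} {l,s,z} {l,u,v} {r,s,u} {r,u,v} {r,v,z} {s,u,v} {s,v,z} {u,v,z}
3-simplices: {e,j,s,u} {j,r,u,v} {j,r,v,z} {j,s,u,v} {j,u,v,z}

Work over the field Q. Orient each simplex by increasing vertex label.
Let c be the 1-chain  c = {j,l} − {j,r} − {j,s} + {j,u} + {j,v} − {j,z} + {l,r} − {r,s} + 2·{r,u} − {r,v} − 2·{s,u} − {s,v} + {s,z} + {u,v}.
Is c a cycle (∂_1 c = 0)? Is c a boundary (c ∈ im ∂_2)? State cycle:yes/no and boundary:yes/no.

cycle:yes boundary:yes

n_0=8 n_1=26 n_2=28 n_3=5  [Q]
∂1: piv[ej,el,es,eu,ez,jr,jv] rk=7  ker:jl,js,ju,jz,lr,ls,lu,lv,lz,rs,ru,rv,rz,su,sv,sz,uv,uz,vz
∂2: piv[ejs,eju,elz,esu,jls,jlv,jlz,jru,jrv,jrz,jsv,jsz,juv,juz,jvz,lrs,lru,lsu] rk=18  ker:jsu,lsv,lsz,luv,rsu,ruv,rvz,suv,svz,uvz
∂3: piv[ejsu,jruv,jrvz,jsuv,juvz] rk=5
∂1c = 0
c vs im∂2: reduces to 0 ⇒ boundary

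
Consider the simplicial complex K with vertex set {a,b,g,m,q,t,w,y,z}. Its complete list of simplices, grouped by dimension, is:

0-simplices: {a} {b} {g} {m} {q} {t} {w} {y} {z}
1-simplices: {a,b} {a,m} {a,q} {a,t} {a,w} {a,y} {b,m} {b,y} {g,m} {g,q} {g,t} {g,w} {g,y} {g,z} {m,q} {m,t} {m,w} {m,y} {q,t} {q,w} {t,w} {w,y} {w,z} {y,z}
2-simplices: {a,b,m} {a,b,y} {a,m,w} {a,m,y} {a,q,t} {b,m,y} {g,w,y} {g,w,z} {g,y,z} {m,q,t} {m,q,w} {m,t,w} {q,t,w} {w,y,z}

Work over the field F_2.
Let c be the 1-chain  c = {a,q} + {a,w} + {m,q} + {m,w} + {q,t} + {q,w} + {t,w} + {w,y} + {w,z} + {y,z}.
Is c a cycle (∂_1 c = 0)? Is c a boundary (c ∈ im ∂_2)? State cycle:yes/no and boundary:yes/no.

n_0=9 n_1=24 n_2=14  [Z2]
∂1: piv[ab,am,aq,at,aw,ay,gm,gz] rk=8  ker:bm,by,gq,gt,gw,gy,mq,mt,mw,my,qt,qw,tw,wy,wz,yz
∂2: piv[abm,aby,amw,amy,aqt,gwy,gwz,gyz,mqt,mqw,mtw] rk=11  ker:bmy,qtw,wyz
∂1c = 0
c vs im∂2: residual ≠ 0 ⇒ not boundary

cycle:yes boundary:no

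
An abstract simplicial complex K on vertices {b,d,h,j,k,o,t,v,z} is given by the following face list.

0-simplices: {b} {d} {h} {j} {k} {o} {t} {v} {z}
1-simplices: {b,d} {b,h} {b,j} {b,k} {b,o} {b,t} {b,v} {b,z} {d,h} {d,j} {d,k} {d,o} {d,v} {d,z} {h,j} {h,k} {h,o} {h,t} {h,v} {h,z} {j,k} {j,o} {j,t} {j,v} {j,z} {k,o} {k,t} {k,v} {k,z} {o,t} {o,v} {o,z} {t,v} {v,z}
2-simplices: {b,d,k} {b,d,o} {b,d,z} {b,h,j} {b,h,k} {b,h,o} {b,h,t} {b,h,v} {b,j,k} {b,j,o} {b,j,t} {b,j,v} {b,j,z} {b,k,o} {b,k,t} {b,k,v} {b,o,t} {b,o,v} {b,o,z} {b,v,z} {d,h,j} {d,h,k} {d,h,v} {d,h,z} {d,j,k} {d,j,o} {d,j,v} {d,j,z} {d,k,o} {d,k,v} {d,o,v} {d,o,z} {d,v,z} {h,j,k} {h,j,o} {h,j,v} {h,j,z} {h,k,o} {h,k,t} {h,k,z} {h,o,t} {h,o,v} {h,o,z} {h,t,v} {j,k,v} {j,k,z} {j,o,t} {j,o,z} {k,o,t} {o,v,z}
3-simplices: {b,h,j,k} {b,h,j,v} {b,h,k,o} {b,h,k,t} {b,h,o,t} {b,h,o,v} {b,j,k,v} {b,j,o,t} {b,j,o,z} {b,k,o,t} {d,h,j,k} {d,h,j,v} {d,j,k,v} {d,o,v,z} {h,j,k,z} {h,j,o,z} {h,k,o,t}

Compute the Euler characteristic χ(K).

χ(K)=8

n_0=9 n_1=34 n_2=50 n_3=17
χ=+9−34+50−17=8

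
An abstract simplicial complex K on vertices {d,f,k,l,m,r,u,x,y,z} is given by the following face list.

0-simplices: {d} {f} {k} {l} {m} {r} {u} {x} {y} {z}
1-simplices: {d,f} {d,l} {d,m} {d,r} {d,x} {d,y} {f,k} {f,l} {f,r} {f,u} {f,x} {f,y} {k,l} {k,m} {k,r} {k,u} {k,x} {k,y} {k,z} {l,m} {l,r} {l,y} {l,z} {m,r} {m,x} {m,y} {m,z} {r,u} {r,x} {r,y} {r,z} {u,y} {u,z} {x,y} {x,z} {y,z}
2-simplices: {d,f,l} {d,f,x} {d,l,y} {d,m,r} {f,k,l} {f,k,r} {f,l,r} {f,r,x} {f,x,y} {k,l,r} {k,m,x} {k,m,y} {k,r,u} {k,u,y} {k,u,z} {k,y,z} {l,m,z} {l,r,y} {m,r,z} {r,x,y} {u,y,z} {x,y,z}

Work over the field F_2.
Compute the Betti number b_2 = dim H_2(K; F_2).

n_0=10 n_1=36 n_2=22  [Z2]
∂1: piv[df,dl,dm,dr,dx,dy,fk,fu,kz] rk=9  ker:fl,fr,fx,fy,kl,km,kr,ku,kx,ky,lm,lr,ly,lz,mr,mx,my,mz,ru,rx,ry,rz,uy,uz,xy,xz,yz
∂2: piv[dfl,dfx,dly,dmr,fkl,fkr,flr,frx,fxy,kmx,kmy,kru,kuy,kuz,kyz,lmz,lry,mrz,rxy,xyz] rk=20  ker:klr,uyz
b_2=(22−20)−0=2

b_2=2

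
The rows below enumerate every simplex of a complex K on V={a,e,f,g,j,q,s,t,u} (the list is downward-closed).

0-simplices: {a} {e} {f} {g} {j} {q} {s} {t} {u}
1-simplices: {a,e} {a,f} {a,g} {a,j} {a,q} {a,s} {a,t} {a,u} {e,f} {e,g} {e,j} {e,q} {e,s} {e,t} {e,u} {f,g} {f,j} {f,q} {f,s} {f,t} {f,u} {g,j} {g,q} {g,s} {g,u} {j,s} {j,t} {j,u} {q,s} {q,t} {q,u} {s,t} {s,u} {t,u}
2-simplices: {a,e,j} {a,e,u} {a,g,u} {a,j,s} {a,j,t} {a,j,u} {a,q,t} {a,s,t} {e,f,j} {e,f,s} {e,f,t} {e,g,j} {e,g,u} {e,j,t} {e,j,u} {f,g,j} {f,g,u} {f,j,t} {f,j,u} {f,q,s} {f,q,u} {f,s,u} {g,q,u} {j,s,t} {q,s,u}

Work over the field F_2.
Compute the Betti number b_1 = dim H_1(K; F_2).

b_1=6

n_0=9 n_1=34 n_2=25  [Z2]
∂1: piv[ae,af,ag,aj,aq,as,at,au] rk=8  ker:ef,eg,ej,eq,es,et,eu,fg,fj,fq,fs,ft,fu,gj,gq,gs,gu,js,jt,ju,qs,qt,qu,st,su,tu
∂2: piv[aej,aeu,agu,ajs,ajt,aju,aqt,ast,efj,efs,eft,egj,egu,ejt,fgj,fgu,fqs,fqu,fsu,gqu] rk=20  ker:eju,fjt,fju,jst,qsu
b_1=(34−8)−20=6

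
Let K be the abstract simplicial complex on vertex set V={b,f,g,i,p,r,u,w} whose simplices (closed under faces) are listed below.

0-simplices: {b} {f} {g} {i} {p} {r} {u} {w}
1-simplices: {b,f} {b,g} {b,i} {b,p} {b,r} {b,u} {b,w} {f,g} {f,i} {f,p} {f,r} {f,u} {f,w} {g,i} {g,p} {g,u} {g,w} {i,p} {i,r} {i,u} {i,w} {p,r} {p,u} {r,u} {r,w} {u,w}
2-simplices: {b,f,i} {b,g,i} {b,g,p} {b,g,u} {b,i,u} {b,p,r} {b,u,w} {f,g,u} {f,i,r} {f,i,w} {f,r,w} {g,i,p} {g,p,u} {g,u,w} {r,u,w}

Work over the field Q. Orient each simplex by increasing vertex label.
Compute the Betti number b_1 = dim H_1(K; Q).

b_1=4

n_0=8 n_1=26 n_2=15  [Q]
∂1: piv[bf,bg,bi,bp,br,bu,bw] rk=7  ker:fg,fi,fp,fr,fu,fw,gi,gp,gu,gw,ip,ir,iu,iw,pr,pu,ru,rw,uw
∂2: piv[bfi,bgi,bgp,bgu,biu,bpr,buw,fgu,fir,fiw,frw,gip,gpu,guw,ruw] rk=15
b_1=(26−7)−15=4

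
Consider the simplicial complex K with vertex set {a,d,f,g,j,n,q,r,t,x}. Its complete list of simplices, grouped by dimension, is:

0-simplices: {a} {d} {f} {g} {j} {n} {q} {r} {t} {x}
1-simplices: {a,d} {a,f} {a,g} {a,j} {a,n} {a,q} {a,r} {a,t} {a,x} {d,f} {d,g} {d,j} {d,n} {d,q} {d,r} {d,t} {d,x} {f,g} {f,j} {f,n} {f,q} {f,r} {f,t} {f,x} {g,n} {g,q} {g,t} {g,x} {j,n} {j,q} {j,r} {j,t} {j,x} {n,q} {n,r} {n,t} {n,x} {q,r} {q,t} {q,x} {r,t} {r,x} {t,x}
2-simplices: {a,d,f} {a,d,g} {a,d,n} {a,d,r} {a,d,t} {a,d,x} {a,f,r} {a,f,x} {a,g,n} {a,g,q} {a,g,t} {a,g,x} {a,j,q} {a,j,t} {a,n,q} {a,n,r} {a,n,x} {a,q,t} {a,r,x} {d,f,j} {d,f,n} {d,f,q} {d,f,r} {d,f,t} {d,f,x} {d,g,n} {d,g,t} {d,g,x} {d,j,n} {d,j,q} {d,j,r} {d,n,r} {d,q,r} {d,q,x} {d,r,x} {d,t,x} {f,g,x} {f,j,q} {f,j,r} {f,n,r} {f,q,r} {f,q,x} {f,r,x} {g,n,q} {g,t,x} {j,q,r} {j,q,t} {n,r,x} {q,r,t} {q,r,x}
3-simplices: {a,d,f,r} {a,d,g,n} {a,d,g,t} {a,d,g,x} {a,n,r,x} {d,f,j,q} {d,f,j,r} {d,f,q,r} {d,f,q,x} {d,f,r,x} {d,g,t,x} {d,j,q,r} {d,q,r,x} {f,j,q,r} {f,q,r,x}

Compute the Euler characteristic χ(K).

n_0=10 n_1=43 n_2=50 n_3=15
χ=+10−43+50−15=2

χ(K)=2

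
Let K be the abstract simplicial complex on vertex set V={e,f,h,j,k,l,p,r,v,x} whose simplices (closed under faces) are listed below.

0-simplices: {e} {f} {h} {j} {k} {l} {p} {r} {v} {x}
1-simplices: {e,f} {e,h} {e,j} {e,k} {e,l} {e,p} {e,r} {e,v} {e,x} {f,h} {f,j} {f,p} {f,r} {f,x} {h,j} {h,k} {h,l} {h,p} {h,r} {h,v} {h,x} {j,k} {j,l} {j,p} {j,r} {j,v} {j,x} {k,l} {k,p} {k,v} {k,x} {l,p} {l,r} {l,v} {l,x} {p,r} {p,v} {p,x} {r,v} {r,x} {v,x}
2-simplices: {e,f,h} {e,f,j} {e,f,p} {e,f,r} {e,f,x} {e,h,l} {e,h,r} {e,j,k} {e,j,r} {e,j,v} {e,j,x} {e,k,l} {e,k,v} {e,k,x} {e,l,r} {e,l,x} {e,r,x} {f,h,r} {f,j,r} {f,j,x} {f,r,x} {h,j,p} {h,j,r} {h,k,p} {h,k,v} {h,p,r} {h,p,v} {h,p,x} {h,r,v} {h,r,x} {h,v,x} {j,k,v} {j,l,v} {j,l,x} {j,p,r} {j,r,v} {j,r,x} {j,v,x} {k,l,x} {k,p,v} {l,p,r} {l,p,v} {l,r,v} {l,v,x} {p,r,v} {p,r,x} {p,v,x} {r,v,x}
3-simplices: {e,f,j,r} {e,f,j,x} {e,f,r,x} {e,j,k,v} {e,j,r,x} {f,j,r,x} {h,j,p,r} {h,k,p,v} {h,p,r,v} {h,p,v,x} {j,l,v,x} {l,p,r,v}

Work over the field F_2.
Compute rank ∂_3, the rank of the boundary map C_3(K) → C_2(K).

rank∂_3=11

n_0=10 n_1=41 n_2=48 n_3=12  [Z2]
∂1: piv[ef,eh,ej,ek,el,ep,er,ev,ex] rk=9  ker:fh,fj,fp,fr,fx,hj,hk,hl,hp,hr,hv,hx,jk,jl,jp,jr,jv,jx,kl,kp,kv,kx,lp,lr,lv,lx,pr,pv,px,rv,rx,vx
∂2: piv[efh,efj,efp,efr,efx,ehl,ehr,ejk,ejr,ejv,ejx,ekl,ekv,ekx,elr,elx,erx,hjp,hjr,hkp,hkv,hpr,hpv,hpx,hrv,hrx,hvx,jlv,jlx,jrv,lpr] rk=31  ker:fhr,fjr,fjx,frx,jkv,jpr,jrx,jvx,klx,kpv,lpv,lrv,lvx,prv,prx,pvx,rvx
∂3: piv[efjr,efjx,efrx,ejkv,ejrx,hjpr,hkpv,hprv,hpvx,jlvx,lprv] rk=11  ker:fjrx
rk∂_3=11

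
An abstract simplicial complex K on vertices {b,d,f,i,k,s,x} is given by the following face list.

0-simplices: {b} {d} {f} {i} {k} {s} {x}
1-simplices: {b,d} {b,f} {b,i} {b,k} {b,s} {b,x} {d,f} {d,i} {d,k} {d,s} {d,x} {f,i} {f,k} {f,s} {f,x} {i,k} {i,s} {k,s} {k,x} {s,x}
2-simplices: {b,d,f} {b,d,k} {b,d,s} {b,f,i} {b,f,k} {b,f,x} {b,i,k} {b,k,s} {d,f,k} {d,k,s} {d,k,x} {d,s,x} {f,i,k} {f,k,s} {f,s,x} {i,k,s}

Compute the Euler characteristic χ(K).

n_0=7 n_1=20 n_2=16
χ=+7−20+16=3

χ(K)=3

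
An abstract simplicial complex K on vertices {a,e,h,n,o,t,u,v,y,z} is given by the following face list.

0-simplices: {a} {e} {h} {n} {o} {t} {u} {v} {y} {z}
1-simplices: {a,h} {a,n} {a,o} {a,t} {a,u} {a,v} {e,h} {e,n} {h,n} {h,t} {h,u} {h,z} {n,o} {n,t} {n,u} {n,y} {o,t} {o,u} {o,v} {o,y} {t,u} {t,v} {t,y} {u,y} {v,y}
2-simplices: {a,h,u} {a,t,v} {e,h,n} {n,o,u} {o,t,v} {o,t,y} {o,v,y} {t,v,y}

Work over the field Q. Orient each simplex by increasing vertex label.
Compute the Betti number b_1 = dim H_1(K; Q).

n_0=10 n_1=25 n_2=8  [Q]
∂1: piv[ah,an,ao,at,au,av,eh,hz,ny] rk=9  ker:en,hn,ht,hu,no,nt,nu,ot,ou,ov,oy,tu,tv,ty,uy,vy
∂2: piv[ahu,atv,ehn,nou,otv,oty,ovy] rk=7  ker:tvy
b_1=(25−9)−7=9

b_1=9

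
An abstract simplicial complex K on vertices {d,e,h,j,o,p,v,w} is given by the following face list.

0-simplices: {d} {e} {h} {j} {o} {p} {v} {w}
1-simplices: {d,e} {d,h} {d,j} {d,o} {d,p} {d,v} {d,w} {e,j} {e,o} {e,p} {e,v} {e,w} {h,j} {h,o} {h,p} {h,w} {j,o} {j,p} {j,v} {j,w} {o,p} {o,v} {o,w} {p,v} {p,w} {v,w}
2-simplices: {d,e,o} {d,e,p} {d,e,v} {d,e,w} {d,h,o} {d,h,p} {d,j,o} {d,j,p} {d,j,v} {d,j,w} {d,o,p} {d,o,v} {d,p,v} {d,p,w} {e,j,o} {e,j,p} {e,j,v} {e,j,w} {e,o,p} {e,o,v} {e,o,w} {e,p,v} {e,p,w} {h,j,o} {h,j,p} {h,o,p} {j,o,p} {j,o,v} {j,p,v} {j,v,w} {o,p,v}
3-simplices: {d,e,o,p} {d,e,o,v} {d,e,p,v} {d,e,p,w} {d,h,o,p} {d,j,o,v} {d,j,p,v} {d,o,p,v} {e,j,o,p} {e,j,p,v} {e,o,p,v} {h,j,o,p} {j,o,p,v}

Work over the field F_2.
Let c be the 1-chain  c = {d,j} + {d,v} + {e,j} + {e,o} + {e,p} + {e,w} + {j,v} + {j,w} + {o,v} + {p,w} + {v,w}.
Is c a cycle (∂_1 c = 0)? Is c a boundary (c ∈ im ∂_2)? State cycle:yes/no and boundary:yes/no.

n_0=8 n_1=26 n_2=31 n_3=13  [Z2]
∂1: piv[de,dh,dj,do,dp,dv,dw] rk=7  ker:ej,eo,ep,ev,ew,hj,ho,hp,hw,jo,jp,jv,jw,op,ov,ow,pv,pw,vw
∂2: piv[deo,dep,dev,dew,dho,dhp,djo,djp,djv,djw,dop,dov,dpv,dpw,ejo,eow,hjo,jvw] rk=18  ker:ejp,ejv,ejw,eop,eov,epv,epw,hjp,hop,jop,jov,jpv,opv
∂3: piv[deop,deov,depv,depw,dhop,djov,djpv,dopv,ejop,ejpv,hjop,jopv] rk=12  ker:eopv
∂1c = 0
c vs im∂2: reduces to 0 ⇒ boundary

cycle:yes boundary:yes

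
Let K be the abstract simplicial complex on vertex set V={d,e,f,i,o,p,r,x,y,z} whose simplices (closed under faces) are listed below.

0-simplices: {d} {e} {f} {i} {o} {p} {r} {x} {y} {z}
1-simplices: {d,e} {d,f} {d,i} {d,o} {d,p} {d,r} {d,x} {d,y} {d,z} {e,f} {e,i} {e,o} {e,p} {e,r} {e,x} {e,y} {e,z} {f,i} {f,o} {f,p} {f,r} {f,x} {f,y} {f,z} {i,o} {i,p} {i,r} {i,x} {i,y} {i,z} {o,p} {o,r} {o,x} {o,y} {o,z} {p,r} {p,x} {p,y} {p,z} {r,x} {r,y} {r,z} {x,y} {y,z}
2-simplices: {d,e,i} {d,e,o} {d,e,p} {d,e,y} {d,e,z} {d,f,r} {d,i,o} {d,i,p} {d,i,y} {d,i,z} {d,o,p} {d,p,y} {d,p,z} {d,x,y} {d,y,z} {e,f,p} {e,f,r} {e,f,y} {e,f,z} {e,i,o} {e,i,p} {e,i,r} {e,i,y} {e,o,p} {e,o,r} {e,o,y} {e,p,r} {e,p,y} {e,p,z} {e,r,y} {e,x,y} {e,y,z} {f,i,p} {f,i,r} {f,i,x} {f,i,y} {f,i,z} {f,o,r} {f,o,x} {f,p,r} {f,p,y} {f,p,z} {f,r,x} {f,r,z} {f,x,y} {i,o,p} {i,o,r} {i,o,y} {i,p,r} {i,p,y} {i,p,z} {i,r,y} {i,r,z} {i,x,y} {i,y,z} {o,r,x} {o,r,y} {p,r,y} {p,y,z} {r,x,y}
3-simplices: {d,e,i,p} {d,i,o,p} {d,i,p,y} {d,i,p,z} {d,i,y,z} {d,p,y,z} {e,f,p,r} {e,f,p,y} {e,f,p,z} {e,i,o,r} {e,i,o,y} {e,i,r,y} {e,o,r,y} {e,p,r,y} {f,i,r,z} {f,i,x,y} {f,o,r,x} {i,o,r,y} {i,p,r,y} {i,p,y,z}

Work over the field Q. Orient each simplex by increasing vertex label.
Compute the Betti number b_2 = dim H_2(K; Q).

n_0=10 n_1=44 n_2=60 n_3=20  [Q]
∂1: piv[de,df,di,do,dp,dr,dx,dy,dz] rk=9  ker:ef,ei,eo,ep,er,ex,ey,ez,fi,fo,fp,fr,fx,fy,fz,io,ip,ir,ix,iy,iz,op,or,ox,oy,oz,pr,px,py,pz,rx,ry,rz,xy,yz
∂2: piv[dei,deo,dep,dey,dez,dfr,dio,dip,diy,diz,dop,dpy,dpz,dxy,dyz,efp,efr,efy,efz,eir,eor,eoy,epr,ery,exy,fip,fix,for,fox,frx,frz,fxy] rk=32  ker:eio,eip,eiy,eop,epy,epz,eyz,fir,fiy,fiz,fpr,fpy,fpz,iop,ior,ioy,ipr,ipy,ipz,iry,irz,ixy,iyz,orx,ory,pry,pyz,rxy
∂3: piv[deip,diop,dipy,dipz,diyz,dpyz,efpr,efpy,efpz,eior,eioy,eiry,eory,epry,firz,fixy,forx,ipry] rk=18  ker:iory,ipyz
b_2=(60−32)−18=10

b_2=10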